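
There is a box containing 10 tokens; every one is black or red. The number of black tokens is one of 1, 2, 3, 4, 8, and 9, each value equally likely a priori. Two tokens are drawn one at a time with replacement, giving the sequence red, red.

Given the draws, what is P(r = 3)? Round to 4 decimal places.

0.2085

Compute the likelihood of the observed sequence for each case: P(data | r = 1) = (9/10)(9/10) = 81/100; P(data | r = 2) = (8/10)(8/10) = 16/25; P(data | r = 3) = (7/10)(7/10) = 49/100; P(data | r = 4) = (6/10)(6/10) = 9/25; P(data | r = 8) = (2/10)(2/10) = 1/25; P(data | r = 9) = (1/10)(1/10) = 1/100.
The prior-weighted likelihoods are 1/6 · 81/100 = 27/200, 1/6 · 16/25 = 8/75, 1/6 · 49/100 = 49/600, 1/6 · 9/25 = 3/50, 1/6 · 1/25 = 1/150, 1/6 · 1/100 = 1/600; with total 47/120.
So P(r = 3 | data) = (49/600) / (47/120) = 49/235.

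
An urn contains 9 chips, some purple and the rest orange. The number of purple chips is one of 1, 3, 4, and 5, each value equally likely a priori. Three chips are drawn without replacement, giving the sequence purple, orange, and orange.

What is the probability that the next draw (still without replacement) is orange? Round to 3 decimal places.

For each hypothesis, P(data | H) works out to: P(data | r = 1) = (1/9)(8/8)(7/7) = 0.11111; P(data | r = 3) = (3/9)(6/8)(5/7) = 0.17857; P(data | r = 4) = (4/9)(5/8)(4/7) = 0.15873; P(data | r = 5) = (5/9)(4/8)(3/7) = 0.11905.
The prior-weighted likelihoods are 1/4 · 0.11111 = 0.027778, 1/4 · 0.17857 = 0.044643, 1/4 · 0.15873 = 0.039683, 1/4 · 0.11905 = 0.029762; summing to 0.14187.
Dividing through by the total gives posterior P(r = 1 | data) = 0.1958, P(r = 3 | data) = 0.31469, P(r = 4 | data) = 0.27972, P(r = 5 | data) = 0.20979.
Averaging over the posterior, P(orange next | data) = (1)(0.1958) + (2/3)(0.31469) + (1/2)(0.27972) + (1/3)(0.20979) = 0.61538.

0.615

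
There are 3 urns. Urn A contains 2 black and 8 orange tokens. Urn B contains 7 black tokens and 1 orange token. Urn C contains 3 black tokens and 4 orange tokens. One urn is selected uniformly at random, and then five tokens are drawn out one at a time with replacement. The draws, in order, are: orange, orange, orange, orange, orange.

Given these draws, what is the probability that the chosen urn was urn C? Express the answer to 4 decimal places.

For each hypothesis, P(data | H) works out to: P(data | urn A) = (8/10)(8/10)(8/10)(8/10)(8/10) = 0.32768; P(data | urn B) = (1/8)(1/8)(1/8)(1/8)(1/8) = 3.0518e-05; P(data | urn C) = (4/7)(4/7)(4/7)(4/7)(4/7) = 0.060927.
Multiplying each by its prior: 1/3 · 0.32768 = 0.10923, 1/3 · 3.0518e-05 = 1.0173e-05, 1/3 · 0.060927 = 0.020309; these sum to 0.12955.
Hence P(urn C | data) = (0.020309) / (0.12955) = 0.15677.

0.1568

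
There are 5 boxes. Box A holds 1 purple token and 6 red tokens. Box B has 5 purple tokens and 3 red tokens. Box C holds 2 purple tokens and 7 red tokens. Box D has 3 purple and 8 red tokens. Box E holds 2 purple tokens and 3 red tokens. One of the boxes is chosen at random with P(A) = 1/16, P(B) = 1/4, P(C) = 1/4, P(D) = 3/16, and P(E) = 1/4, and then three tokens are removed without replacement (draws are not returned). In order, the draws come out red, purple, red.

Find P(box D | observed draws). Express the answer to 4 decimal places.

0.2056

Under each hypothesis, the probability of the observed sequence is: P(data | box A) = (6/7)(1/6)(5/5) = 0.14286; P(data | box B) = (3/8)(5/7)(2/6) = 0.089286; P(data | box C) = (7/9)(2/8)(6/7) = 0.16667; P(data | box D) = (8/11)(3/10)(7/9) = 0.1697; P(data | box E) = (3/5)(2/4)(2/3) = 0.2.
The prior-weighted likelihoods are 1/16 · 0.14286 = 0.0089286, 1/4 · 0.089286 = 0.022321, 1/4 · 0.16667 = 0.041667, 3/16 · 0.1697 = 0.031818, 1/4 · 0.2 = 0.05; summing to 0.15473.
So P(box D | data) = (0.031818) / (0.15473) = 0.20563.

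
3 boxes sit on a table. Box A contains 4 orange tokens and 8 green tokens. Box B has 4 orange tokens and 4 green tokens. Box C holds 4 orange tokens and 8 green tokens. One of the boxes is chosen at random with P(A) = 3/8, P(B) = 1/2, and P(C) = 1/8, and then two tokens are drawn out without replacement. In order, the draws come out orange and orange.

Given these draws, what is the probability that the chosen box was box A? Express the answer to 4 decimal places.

Compute the likelihood of the observed sequence for each case: P(data | box A) = (4/12)(3/11) = 1/11; P(data | box B) = (4/8)(3/7) = 3/14; P(data | box C) = (4/12)(3/11) = 1/11.
Weighting by the prior gives 3/8 · 1/11 = 3/88, 1/2 · 3/14 = 3/28, 1/8 · 1/11 = 1/88; these sum to 47/308.
Therefore the posterior P(box A | data) = (3/88) / (47/308) = 21/94.

0.2234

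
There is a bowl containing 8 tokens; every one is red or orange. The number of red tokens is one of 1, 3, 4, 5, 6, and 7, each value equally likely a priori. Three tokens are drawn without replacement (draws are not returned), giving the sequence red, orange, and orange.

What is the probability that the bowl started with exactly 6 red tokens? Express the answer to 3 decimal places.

0.063

The likelihood of the observed sequence under each hypothesis: P(data | r = 1) = (1/8)(7/7)(6/6) = 1/8; P(data | r = 3) = (3/8)(5/7)(4/6) = 5/28; P(data | r = 4) = (4/8)(4/7)(3/6) = 1/7; P(data | r = 5) = (5/8)(3/7)(2/6) = 5/56; P(data | r = 6) = (6/8)(2/7)(1/6) = 1/28; P(data | r = 7) = (7/8)(1/7)(0/6) = 0.
Weighting by the prior gives 1/6 · 1/8 = 1/48, 1/6 · 5/28 = 5/168, 1/6 · 1/7 = 1/42, 1/6 · 5/56 = 5/336, 1/6 · 1/28 = 1/168, 1/6 · 0 = 0; with total 2/21.
Therefore the posterior P(r = 6 | data) = (1/168) / (2/21) = 1/16.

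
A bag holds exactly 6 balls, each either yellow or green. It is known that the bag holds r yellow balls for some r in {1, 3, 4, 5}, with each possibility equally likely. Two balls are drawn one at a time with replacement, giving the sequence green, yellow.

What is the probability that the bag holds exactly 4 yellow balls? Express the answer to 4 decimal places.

For each hypothesis, P(data | H) works out to: P(data | r = 1) = (5/6)(1/6) = 5/36; P(data | r = 3) = (3/6)(3/6) = 1/4; P(data | r = 4) = (2/6)(4/6) = 2/9; P(data | r = 5) = (1/6)(5/6) = 5/36.
Multiplying each by its prior: 1/4 · 5/36 = 5/144, 1/4 · 1/4 = 1/16, 1/4 · 2/9 = 1/18, 1/4 · 5/36 = 5/144; summing to 3/16.
Therefore the posterior P(r = 4 | data) = (1/18) / (3/16) = 8/27.

0.2963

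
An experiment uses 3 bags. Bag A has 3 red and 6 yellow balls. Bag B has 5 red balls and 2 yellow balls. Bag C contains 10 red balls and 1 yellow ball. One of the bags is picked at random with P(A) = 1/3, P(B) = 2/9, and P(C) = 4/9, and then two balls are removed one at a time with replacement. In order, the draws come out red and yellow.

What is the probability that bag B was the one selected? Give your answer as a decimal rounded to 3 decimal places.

0.290

Under each hypothesis, the probability of the observed sequence is: P(data | bag A) = (3/9)(6/9) = 0.22222; P(data | bag B) = (5/7)(2/7) = 0.20408; P(data | bag C) = (10/11)(1/11) = 0.082645.
The prior-weighted likelihoods are 1/3 · 0.22222 = 0.074074, 2/9 · 0.20408 = 0.045351, 4/9 · 0.082645 = 0.036731; with total 0.15616.
By Bayes' rule, P(bag B | data) = (0.045351) / (0.15616) = 0.29042.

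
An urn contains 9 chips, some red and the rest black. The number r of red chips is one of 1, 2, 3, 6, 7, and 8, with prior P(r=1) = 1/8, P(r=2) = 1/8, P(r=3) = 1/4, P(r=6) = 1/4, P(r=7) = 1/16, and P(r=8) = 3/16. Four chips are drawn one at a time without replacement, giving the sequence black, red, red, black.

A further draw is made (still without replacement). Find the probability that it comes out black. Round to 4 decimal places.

0.5248

The likelihood of the observed sequence under each hypothesis: P(data | r = 1) = (8/9)(1/8)(0/7) = 0; P(data | r = 2) = (7/9)(2/8)(1/7)(6/6) = 0.027778; P(data | r = 3) = (6/9)(3/8)(2/7)(5/6) = 0.059524; P(data | r = 6) = (3/9)(6/8)(5/7)(2/6) = 0.059524; P(data | r = 7) = (2/9)(7/8)(6/7)(1/6) = 0.027778; P(data | r = 8) = (1/9)(8/8)(7/7)(0/6) = 0.
Weighting by the prior gives 1/8 · 0 = 0, 1/8 · 0.027778 = 0.0034722, 1/4 · 0.059524 = 0.014881, 1/4 · 0.059524 = 0.014881, 1/16 · 0.027778 = 0.0017361, 3/16 · 0 = 0; with total 0.03497.
The posterior is then P(r = 1 | data) = 0, P(r = 2 | data) = 0.099291, P(r = 3 | data) = 0.42553, P(r = 6 | data) = 0.42553, P(r = 7 | data) = 0.049645, P(r = 8 | data) = 0.
Averaging over the posterior, P(black next | data) = (1)(0.099291) + (4/5)(0.42553) + (1/5)(0.42553) + (0)(0.049645) = 0.52482.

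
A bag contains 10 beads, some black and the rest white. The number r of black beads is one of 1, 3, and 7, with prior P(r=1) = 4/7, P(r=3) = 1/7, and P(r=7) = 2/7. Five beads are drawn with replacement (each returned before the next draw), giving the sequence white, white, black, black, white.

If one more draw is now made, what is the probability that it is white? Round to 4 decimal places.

0.6451

The likelihood of the observed sequence under each hypothesis: P(data | r = 1) = (9/10)(9/10)(1/10)(1/10)(9/10) = 0.00729; P(data | r = 3) = (7/10)(7/10)(3/10)(3/10)(7/10) = 0.03087; P(data | r = 7) = (3/10)(3/10)(7/10)(7/10)(3/10) = 0.01323.
Multiplying each by its prior: 4/7 · 0.00729 = 0.0041657, 1/7 · 0.03087 = 0.00441, 2/7 · 0.01323 = 0.00378; with total 0.012356.
Dividing through by the total gives posterior P(r = 1 | data) = 0.33715, P(r = 3 | data) = 0.35692, P(r = 7 | data) = 0.30593.
Averaging over the posterior, P(white next | data) = (9/10)(0.33715) + (7/10)(0.35692) + (3/10)(0.30593) = 0.64506.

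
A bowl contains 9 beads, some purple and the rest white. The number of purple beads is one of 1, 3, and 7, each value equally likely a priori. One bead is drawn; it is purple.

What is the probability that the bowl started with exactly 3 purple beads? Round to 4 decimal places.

Compute the likelihood of this draw for each case: P(data | r = 1) = (1/9) = 1/9; P(data | r = 3) = (3/9) = 1/3; P(data | r = 7) = (7/9) = 7/9.
Weighting by the prior gives 1/3 · 1/9 = 1/27, 1/3 · 1/3 = 1/9, 1/3 · 7/9 = 7/27; summing to 11/27.
Therefore the posterior P(r = 3 | data) = (1/9) / (11/27) = 3/11.

0.2727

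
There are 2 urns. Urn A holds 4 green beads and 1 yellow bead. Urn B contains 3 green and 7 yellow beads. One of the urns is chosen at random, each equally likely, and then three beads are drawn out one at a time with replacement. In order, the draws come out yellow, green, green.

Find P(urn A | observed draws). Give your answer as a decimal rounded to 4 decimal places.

0.6702

For each hypothesis, P(data | H) works out to: P(data | urn A) = (1/5)(4/5)(4/5) = 0.128; P(data | urn B) = (7/10)(3/10)(3/10) = 0.063.
The prior-weighted likelihoods are 1/2 · 0.128 = 0.064, 1/2 · 0.063 = 0.0315; these sum to 0.0955.
Hence P(urn A | data) = (0.064) / (0.0955) = 0.67016.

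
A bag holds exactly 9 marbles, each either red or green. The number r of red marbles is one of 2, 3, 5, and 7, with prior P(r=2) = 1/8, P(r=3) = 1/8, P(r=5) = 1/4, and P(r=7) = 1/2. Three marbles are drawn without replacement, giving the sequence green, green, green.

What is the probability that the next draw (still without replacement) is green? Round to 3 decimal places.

0.550

Under each hypothesis, the probability of the observed sequence is: P(data | r = 2) = (7/9)(6/8)(5/7) = 5/12; P(data | r = 3) = (6/9)(5/8)(4/7) = 5/21; P(data | r = 5) = (4/9)(3/8)(2/7) = 1/21; P(data | r = 7) = (2/9)(1/8)(0/7) = 0.
The prior-weighted likelihoods are 1/8 · 5/12 = 5/96, 1/8 · 5/21 = 5/168, 1/4 · 1/21 = 1/84, 1/2 · 0 = 0; summing to 3/32.
The posterior is then P(r = 2 | data) = 5/9, P(r = 3 | data) = 20/63, P(r = 5 | data) = 8/63, P(r = 7 | data) = 0.
The predictive probability is P(green next | data) = (2/3)(5/9) + (1/2)(20/63) + (1/6)(8/63) = 104/189.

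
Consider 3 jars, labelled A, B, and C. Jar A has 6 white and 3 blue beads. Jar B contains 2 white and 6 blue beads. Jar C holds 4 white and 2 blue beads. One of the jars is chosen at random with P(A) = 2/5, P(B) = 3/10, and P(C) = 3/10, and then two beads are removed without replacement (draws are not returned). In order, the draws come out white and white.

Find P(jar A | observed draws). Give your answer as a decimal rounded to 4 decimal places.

0.5604

Compute the likelihood of the observed sequence for each case: P(data | jar A) = (6/9)(5/8) = 0.41667; P(data | jar B) = (2/8)(1/7) = 0.035714; P(data | jar C) = (4/6)(3/5) = 0.4.
The prior-weighted likelihoods are 2/5 · 0.41667 = 0.16667, 3/10 · 0.035714 = 0.010714, 3/10 · 0.4 = 0.12; summing to 0.29738.
Hence P(jar A | data) = (0.16667) / (0.29738) = 0.56045.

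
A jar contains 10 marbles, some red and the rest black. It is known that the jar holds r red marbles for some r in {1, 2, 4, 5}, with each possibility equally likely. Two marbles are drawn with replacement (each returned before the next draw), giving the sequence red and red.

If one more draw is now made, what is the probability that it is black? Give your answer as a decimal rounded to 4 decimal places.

For each hypothesis, P(data | H) works out to: P(data | r = 1) = (1/10)(1/10) = 1/100; P(data | r = 2) = (2/10)(2/10) = 1/25; P(data | r = 4) = (4/10)(4/10) = 4/25; P(data | r = 5) = (5/10)(5/10) = 1/4.
Weighting by the prior gives 1/4 · 1/100 = 1/400, 1/4 · 1/25 = 1/100, 1/4 · 4/25 = 1/25, 1/4 · 1/4 = 1/16; summing to 23/200.
The posterior is then P(r = 1 | data) = 1/46, P(r = 2 | data) = 2/23, P(r = 4 | data) = 8/23, P(r = 5 | data) = 25/46.
The predictive probability is P(black next | data) = (9/10)(1/46) + (4/5)(2/23) + (3/5)(8/23) + (1/2)(25/46) = 131/230.

0.5696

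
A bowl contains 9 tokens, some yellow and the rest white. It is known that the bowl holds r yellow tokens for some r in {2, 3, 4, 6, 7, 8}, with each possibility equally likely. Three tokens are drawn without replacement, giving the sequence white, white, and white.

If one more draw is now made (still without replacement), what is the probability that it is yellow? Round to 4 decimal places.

0.4444

For each hypothesis, P(data | H) works out to: P(data | r = 2) = (7/9)(6/8)(5/7) = 5/12; P(data | r = 3) = (6/9)(5/8)(4/7) = 5/21; P(data | r = 4) = (5/9)(4/8)(3/7) = 5/42; P(data | r = 6) = (3/9)(2/8)(1/7) = 1/84; P(data | r = 7) = (2/9)(1/8)(0/7) = 0; P(data | r = 8) = (1/9)(0/8) = 0.
The prior-weighted likelihoods are 1/6 · 5/12 = 5/72, 1/6 · 5/21 = 5/126, 1/6 · 5/42 = 5/252, 1/6 · 1/84 = 1/504, 1/6 · 0 = 0, 1/6 · 0 = 0; summing to 11/84.
The posterior is then P(r = 2 | data) = 35/66, P(r = 3 | data) = 10/33, P(r = 4 | data) = 5/33, P(r = 6 | data) = 1/66, P(r = 7 | data) = 0, P(r = 8 | data) = 0.
The predictive probability is P(yellow next | data) = (1/3)(35/66) + (1/2)(10/33) + (2/3)(5/33) + (1)(1/66) = 4/9.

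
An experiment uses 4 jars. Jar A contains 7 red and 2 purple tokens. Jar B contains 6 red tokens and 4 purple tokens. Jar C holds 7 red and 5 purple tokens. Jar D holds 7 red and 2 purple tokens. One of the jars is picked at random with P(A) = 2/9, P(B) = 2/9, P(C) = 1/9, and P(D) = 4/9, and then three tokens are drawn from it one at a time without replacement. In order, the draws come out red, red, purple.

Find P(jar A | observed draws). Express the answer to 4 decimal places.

The likelihood of the observed sequence under each hypothesis: P(data | jar A) = (7/9)(6/8)(2/7) = 0.16667; P(data | jar B) = (6/10)(5/9)(4/8) = 0.16667; P(data | jar C) = (7/12)(6/11)(5/10) = 0.15909; P(data | jar D) = (7/9)(6/8)(2/7) = 0.16667.
Weighting by the prior gives 2/9 · 0.16667 = 0.037037, 2/9 · 0.16667 = 0.037037, 1/9 · 0.15909 = 0.017677, 4/9 · 0.16667 = 0.074074; with total 0.16582.
Hence P(jar A | data) = (0.037037) / (0.16582) = 0.22335.

0.2234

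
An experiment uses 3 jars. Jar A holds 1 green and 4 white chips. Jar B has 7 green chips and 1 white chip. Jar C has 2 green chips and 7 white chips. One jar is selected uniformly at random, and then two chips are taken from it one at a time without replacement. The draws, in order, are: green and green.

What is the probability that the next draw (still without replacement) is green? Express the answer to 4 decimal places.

The likelihood of the observed sequence under each hypothesis: P(data | jar A) = (1/5)(0/4) = 0; P(data | jar B) = (7/8)(6/7) = 3/4; P(data | jar C) = (2/9)(1/8) = 1/36.
Weighting by the prior gives 1/3 · 0 = 0, 1/3 · 3/4 = 1/4, 1/3 · 1/36 = 1/108; with total 7/27.
The posterior is then P(jar A | data) = 0, P(jar B | data) = 27/28, P(jar C | data) = 1/28.
Averaging over the posterior, P(green next | data) = (5/6)(27/28) + (0)(1/28) = 45/56.

0.8036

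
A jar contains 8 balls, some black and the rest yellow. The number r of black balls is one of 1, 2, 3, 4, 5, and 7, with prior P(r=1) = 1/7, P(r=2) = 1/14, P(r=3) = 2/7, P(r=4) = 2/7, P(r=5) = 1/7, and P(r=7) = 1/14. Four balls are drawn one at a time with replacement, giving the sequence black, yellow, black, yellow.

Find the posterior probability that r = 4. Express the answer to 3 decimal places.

The likelihood of the observed sequence under each hypothesis: P(data | r = 1) = (1/8)(7/8)(1/8)(7/8) = 0.011963; P(data | r = 2) = (2/8)(6/8)(2/8)(6/8) = 0.035156; P(data | r = 3) = (3/8)(5/8)(3/8)(5/8) = 0.054932; P(data | r = 4) = (4/8)(4/8)(4/8)(4/8) = 0.0625; P(data | r = 5) = (5/8)(3/8)(5/8)(3/8) = 0.054932; P(data | r = 7) = (7/8)(1/8)(7/8)(1/8) = 0.011963.
Multiplying each by its prior: 1/7 · 0.011963 = 0.001709, 1/14 · 0.035156 = 0.0025112, 2/7 · 0.054932 = 0.015695, 2/7 · 0.0625 = 0.017857, 1/7 · 0.054932 = 0.0078474, 1/14 · 0.011963 = 0.00085449; with total 0.046474.
By Bayes' rule, P(r = 4 | data) = (0.017857) / (0.046474) = 0.38424.

0.384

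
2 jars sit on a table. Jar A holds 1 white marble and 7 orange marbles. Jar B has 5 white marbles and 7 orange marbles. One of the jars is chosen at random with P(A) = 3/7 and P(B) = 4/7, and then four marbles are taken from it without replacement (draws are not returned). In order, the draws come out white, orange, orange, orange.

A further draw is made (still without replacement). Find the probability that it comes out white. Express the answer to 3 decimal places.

The likelihood of the observed sequence under each hypothesis: P(data | jar A) = (1/8)(7/7)(6/6)(5/5) = 0.125; P(data | jar B) = (5/12)(7/11)(6/10)(5/9) = 0.088384.
Multiplying each by its prior: 3/7 · 0.125 = 0.053571, 4/7 · 0.088384 = 0.050505; summing to 0.10408.
The posterior is then P(jar A | data) = 0.51473, P(jar B | data) = 0.48527.
Averaging over the posterior, P(white next | data) = (0)(0.51473) + (1/2)(0.48527) = 0.24263.

0.243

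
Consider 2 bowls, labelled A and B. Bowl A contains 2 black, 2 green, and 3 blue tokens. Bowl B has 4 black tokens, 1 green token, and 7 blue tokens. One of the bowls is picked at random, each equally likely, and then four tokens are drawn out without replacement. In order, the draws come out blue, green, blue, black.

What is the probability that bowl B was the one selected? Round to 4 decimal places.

The likelihood of the observed sequence under each hypothesis: P(data | bowl A) = (3/7)(2/6)(2/5)(2/4) = 0.028571; P(data | bowl B) = (7/12)(1/11)(6/10)(4/9) = 0.014141.
Weighting by the prior gives 1/2 · 0.028571 = 0.014286, 1/2 · 0.014141 = 0.0070707; summing to 0.021356.
Therefore the posterior P(bowl B | data) = (0.0070707) / (0.021356) = 0.33108.

0.3311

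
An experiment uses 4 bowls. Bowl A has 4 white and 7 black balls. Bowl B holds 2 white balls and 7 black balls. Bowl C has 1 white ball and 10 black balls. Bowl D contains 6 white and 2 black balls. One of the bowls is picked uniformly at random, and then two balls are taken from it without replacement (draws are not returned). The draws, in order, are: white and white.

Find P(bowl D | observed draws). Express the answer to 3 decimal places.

0.797

Under each hypothesis, the probability of the observed sequence is: P(data | bowl A) = (4/11)(3/10) = 0.10909; P(data | bowl B) = (2/9)(1/8) = 0.027778; P(data | bowl C) = (1/11)(0/10) = 0; P(data | bowl D) = (6/8)(5/7) = 0.53571.
The prior-weighted likelihoods are 1/4 · 0.10909 = 0.027273, 1/4 · 0.027778 = 0.0069444, 1/4 · 0 = 0, 1/4 · 0.53571 = 0.13393; with total 0.16815.
Therefore the posterior P(bowl D | data) = (0.13393) / (0.16815) = 0.7965.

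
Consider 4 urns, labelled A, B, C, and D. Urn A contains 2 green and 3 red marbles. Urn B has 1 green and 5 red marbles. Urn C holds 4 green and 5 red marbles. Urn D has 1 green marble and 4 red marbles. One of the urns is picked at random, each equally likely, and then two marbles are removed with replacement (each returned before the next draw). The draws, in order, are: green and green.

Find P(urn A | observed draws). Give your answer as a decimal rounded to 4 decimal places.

Under each hypothesis, the probability of the observed sequence is: P(data | urn A) = (2/5)(2/5) = 0.16; P(data | urn B) = (1/6)(1/6) = 0.027778; P(data | urn C) = (4/9)(4/9) = 0.19753; P(data | urn D) = (1/5)(1/5) = 0.04.
Multiplying each by its prior: 1/4 · 0.16 = 0.04, 1/4 · 0.027778 = 0.0069444, 1/4 · 0.19753 = 0.049383, 1/4 · 0.04 = 0.01; with total 0.10633.
So P(urn A | data) = (0.04) / (0.10633) = 0.3762.

0.3762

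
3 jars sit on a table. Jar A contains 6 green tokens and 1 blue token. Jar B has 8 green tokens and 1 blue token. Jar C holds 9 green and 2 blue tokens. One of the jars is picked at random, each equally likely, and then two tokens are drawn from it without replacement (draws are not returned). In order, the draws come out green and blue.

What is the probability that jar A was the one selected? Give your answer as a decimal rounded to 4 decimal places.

0.3421

The likelihood of the observed sequence under each hypothesis: P(data | jar A) = (6/7)(1/6) = 0.14286; P(data | jar B) = (8/9)(1/8) = 0.11111; P(data | jar C) = (9/11)(2/10) = 0.16364.
Weighting by the prior gives 1/3 · 0.14286 = 0.047619, 1/3 · 0.11111 = 0.037037, 1/3 · 0.16364 = 0.054545; summing to 0.1392.
So P(jar A | data) = (0.047619) / (0.1392) = 0.34209.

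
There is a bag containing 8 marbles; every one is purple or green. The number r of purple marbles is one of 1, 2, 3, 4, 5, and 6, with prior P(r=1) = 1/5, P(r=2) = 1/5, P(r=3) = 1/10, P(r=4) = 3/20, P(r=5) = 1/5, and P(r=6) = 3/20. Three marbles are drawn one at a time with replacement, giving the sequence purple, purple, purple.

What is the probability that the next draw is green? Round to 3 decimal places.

Compute the likelihood of the observed sequence for each case: P(data | r = 1) = (1/8)(1/8)(1/8) = 0.0019531; P(data | r = 2) = (2/8)(2/8)(2/8) = 0.015625; P(data | r = 3) = (3/8)(3/8)(3/8) = 0.052734; P(data | r = 4) = (4/8)(4/8)(4/8) = 0.125; P(data | r = 5) = (5/8)(5/8)(5/8) = 0.24414; P(data | r = 6) = (6/8)(6/8)(6/8) = 0.42188.
Weighting by the prior gives 1/5 · 0.0019531 = 0.00039063, 1/5 · 0.015625 = 0.003125, 1/10 · 0.052734 = 0.0052734, 3/20 · 0.125 = 0.01875, 1/5 · 0.24414 = 0.048828, 3/20 · 0.42188 = 0.063281; these sum to 0.13965.
Normalising, the posterior is P(r = 1 | data) = 0.0027972, P(r = 2 | data) = 0.022378, P(r = 3 | data) = 0.037762, P(r = 4 | data) = 0.13427, P(r = 5 | data) = 0.34965, P(r = 6 | data) = 0.45315.
Averaging over the posterior, P(green next | data) = (7/8)(0.0027972) + (3/4)(0.022378) + (5/8)(0.037762) + (1/2)(0.13427) + (3/8)(0.34965) + (1/4)(0.45315) = 0.35437.

0.354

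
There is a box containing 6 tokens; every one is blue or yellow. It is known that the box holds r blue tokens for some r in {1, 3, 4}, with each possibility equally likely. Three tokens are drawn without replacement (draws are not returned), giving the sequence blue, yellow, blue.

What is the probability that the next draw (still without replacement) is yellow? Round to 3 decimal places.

Compute the likelihood of the observed sequence for each case: P(data | r = 1) = (1/6)(5/5)(0/4) = 0; P(data | r = 3) = (3/6)(3/5)(2/4) = 3/20; P(data | r = 4) = (4/6)(2/5)(3/4) = 1/5.
Multiplying each by its prior: 1/3 · 0 = 0, 1/3 · 3/20 = 1/20, 1/3 · 1/5 = 1/15; these sum to 7/60.
Dividing through by the total gives posterior P(r = 1 | data) = 0, P(r = 3 | data) = 3/7, P(r = 4 | data) = 4/7.
The predictive probability is P(yellow next | data) = (2/3)(3/7) + (1/3)(4/7) = 10/21.

0.476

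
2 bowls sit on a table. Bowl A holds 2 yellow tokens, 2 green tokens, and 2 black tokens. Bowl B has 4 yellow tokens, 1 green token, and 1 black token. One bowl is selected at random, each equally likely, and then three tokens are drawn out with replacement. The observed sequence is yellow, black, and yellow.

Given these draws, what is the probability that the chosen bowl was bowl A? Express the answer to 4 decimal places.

0.3333

The likelihood of the observed sequence under each hypothesis: P(data | bowl A) = (2/6)(2/6)(2/6) = 1/27; P(data | bowl B) = (4/6)(1/6)(4/6) = 2/27.
The prior-weighted likelihoods are 1/2 · 1/27 = 1/54, 1/2 · 2/27 = 1/27; summing to 1/18.
Therefore the posterior P(bowl A | data) = (1/54) / (1/18) = 1/3.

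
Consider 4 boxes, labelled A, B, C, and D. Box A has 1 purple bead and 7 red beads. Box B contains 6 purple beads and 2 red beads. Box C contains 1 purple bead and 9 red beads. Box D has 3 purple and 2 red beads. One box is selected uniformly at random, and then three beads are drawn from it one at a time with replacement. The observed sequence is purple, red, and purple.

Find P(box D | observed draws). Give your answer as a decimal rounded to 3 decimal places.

0.469

Compute the likelihood of the observed sequence for each case: P(data | box A) = (1/8)(7/8)(1/8) = 0.013672; P(data | box B) = (6/8)(2/8)(6/8) = 0.14062; P(data | box C) = (1/10)(9/10)(1/10) = 0.009; P(data | box D) = (3/5)(2/5)(3/5) = 0.144.
The prior-weighted likelihoods are 1/4 · 0.013672 = 0.003418, 1/4 · 0.14062 = 0.035156, 1/4 · 0.009 = 0.00225, 1/4 · 0.144 = 0.036; these sum to 0.076824.
So P(box D | data) = (0.036) / (0.076824) = 0.4686.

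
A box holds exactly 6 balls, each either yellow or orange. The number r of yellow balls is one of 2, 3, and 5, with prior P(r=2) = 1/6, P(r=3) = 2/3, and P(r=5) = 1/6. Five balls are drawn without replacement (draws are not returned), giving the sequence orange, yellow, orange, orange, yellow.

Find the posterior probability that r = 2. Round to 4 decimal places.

The likelihood of the observed sequence under each hypothesis: P(data | r = 2) = (4/6)(2/5)(3/4)(2/3)(1/2) = 1/15; P(data | r = 3) = (3/6)(3/5)(2/4)(1/3)(2/2) = 1/20; P(data | r = 5) = (1/6)(5/5)(0/4) = 0.
The prior-weighted likelihoods are 1/6 · 1/15 = 1/90, 2/3 · 1/20 = 1/30, 1/6 · 0 = 0; summing to 2/45.
Therefore the posterior P(r = 2 | data) = (1/90) / (2/45) = 1/4.

0.2500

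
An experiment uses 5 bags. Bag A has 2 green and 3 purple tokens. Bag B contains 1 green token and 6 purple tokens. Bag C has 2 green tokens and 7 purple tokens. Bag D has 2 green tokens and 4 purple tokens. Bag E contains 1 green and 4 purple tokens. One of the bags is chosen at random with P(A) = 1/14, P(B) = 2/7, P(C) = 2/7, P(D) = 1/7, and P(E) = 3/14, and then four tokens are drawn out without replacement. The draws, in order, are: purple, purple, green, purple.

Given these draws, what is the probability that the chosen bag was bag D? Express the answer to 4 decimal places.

For each hypothesis, P(data | H) works out to: P(data | bag A) = (3/5)(2/4)(2/3)(1/2) = 0.1; P(data | bag B) = (6/7)(5/6)(1/5)(4/4) = 0.14286; P(data | bag C) = (7/9)(6/8)(2/7)(5/6) = 0.13889; P(data | bag D) = (4/6)(3/5)(2/4)(2/3) = 0.13333; P(data | bag E) = (4/5)(3/4)(1/3)(2/2) = 0.2.
The prior-weighted likelihoods are 1/14 · 0.1 = 0.0071429, 2/7 · 0.14286 = 0.040816, 2/7 · 0.13889 = 0.039683, 1/7 · 0.13333 = 0.019048, 3/14 · 0.2 = 0.042857; with total 0.14955.
Hence P(bag D | data) = (0.019048) / (0.14955) = 0.12737.

0.1274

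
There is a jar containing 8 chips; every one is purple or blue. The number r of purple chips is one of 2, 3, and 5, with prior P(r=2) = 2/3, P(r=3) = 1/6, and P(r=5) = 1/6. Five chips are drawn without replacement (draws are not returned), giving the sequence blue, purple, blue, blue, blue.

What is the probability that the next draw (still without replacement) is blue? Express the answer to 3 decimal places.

Under each hypothesis, the probability of the observed sequence is: P(data | r = 2) = (6/8)(2/7)(5/6)(4/5)(3/4) = 3/28; P(data | r = 3) = (5/8)(3/7)(4/6)(3/5)(2/4) = 3/56; P(data | r = 5) = (3/8)(5/7)(2/6)(1/5)(0/4) = 0.
Multiplying each by its prior: 2/3 · 3/28 = 1/14, 1/6 · 3/56 = 1/112, 1/6 · 0 = 0; summing to 9/112.
The posterior is then P(r = 2 | data) = 8/9, P(r = 3 | data) = 1/9, P(r = 5 | data) = 0.
The predictive probability is P(blue next | data) = (2/3)(8/9) + (1/3)(1/9) = 17/27.

0.630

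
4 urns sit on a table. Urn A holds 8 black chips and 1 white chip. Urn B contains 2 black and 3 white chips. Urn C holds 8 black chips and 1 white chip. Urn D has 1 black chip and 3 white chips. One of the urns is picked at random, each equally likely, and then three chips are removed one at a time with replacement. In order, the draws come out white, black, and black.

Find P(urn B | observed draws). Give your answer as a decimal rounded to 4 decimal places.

0.3015

The likelihood of the observed sequence under each hypothesis: P(data | urn A) = (1/9)(8/9)(8/9) = 0.087791; P(data | urn B) = (3/5)(2/5)(2/5) = 0.096; P(data | urn C) = (1/9)(8/9)(8/9) = 0.087791; P(data | urn D) = (3/4)(1/4)(1/4) = 0.046875.
Multiplying each by its prior: 1/4 · 0.087791 = 0.021948, 1/4 · 0.096 = 0.024, 1/4 · 0.087791 = 0.021948, 1/4 · 0.046875 = 0.011719; summing to 0.079614.
Therefore the posterior P(urn B | data) = (0.024) / (0.079614) = 0.30145.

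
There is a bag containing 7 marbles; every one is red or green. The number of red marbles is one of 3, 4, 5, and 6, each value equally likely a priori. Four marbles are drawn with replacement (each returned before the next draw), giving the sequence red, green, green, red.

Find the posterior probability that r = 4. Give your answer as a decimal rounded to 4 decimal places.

0.3396

Compute the likelihood of the observed sequence for each case: P(data | r = 3) = (3/7)(4/7)(4/7)(3/7) = 0.059975; P(data | r = 4) = (4/7)(3/7)(3/7)(4/7) = 0.059975; P(data | r = 5) = (5/7)(2/7)(2/7)(5/7) = 0.041649; P(data | r = 6) = (6/7)(1/7)(1/7)(6/7) = 0.014994.
Multiplying each by its prior: 1/4 · 0.059975 = 0.014994, 1/4 · 0.059975 = 0.014994, 1/4 · 0.041649 = 0.010412, 1/4 · 0.014994 = 0.0037484; these sum to 0.044148.
By Bayes' rule, P(r = 4 | data) = (0.014994) / (0.044148) = 0.33962.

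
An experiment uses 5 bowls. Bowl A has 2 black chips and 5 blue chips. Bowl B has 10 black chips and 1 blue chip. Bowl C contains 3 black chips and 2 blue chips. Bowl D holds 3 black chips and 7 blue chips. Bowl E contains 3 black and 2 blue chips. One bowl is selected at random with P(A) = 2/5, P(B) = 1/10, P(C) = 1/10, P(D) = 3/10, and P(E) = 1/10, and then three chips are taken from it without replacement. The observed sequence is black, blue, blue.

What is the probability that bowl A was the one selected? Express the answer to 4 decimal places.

0.5124

For each hypothesis, P(data | H) works out to: P(data | bowl A) = (2/7)(5/6)(4/5) = 0.19048; P(data | bowl B) = (10/11)(1/10)(0/9) = 0; P(data | bowl C) = (3/5)(2/4)(1/3) = 0.1; P(data | bowl D) = (3/10)(7/9)(6/8) = 0.175; P(data | bowl E) = (3/5)(2/4)(1/3) = 0.1.
The prior-weighted likelihoods are 2/5 · 0.19048 = 0.07619, 1/10 · 0 = 0, 1/10 · 0.1 = 0.01, 3/10 · 0.175 = 0.0525, 1/10 · 0.1 = 0.01; with total 0.14869.
By Bayes' rule, P(bowl A | data) = (0.07619) / (0.14869) = 0.51241.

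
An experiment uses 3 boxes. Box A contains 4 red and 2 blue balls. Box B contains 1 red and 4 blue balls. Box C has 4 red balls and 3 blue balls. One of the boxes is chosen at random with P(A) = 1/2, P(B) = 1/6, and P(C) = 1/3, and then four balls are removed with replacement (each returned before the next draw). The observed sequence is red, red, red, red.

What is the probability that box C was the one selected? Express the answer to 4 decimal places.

Compute the likelihood of the observed sequence for each case: P(data | box A) = (4/6)(4/6)(4/6)(4/6) = 0.19753; P(data | box B) = (1/5)(1/5)(1/5)(1/5) = 0.0016; P(data | box C) = (4/7)(4/7)(4/7)(4/7) = 0.10662.
Multiplying each by its prior: 1/2 · 0.19753 = 0.098765, 1/6 · 0.0016 = 0.00026667, 1/3 · 0.10662 = 0.035541; summing to 0.13457.
So P(box C | data) = (0.035541) / (0.13457) = 0.2641.

0.2641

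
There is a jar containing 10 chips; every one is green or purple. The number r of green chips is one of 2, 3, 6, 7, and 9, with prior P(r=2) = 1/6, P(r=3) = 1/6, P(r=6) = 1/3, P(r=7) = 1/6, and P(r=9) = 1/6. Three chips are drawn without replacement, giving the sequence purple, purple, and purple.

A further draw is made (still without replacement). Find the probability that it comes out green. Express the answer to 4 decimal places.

0.3886

Under each hypothesis, the probability of the observed sequence is: P(data | r = 2) = (8/10)(7/9)(6/8) = 7/15; P(data | r = 3) = (7/10)(6/9)(5/8) = 7/24; P(data | r = 6) = (4/10)(3/9)(2/8) = 1/30; P(data | r = 7) = (3/10)(2/9)(1/8) = 1/120; P(data | r = 9) = (1/10)(0/9) = 0.
The prior-weighted likelihoods are 1/6 · 7/15 = 7/90, 1/6 · 7/24 = 7/144, 1/3 · 1/30 = 1/90, 1/6 · 1/120 = 1/720, 1/6 · 0 = 0; summing to 5/36.
The posterior is then P(r = 2 | data) = 14/25, P(r = 3 | data) = 7/20, P(r = 6 | data) = 2/25, P(r = 7 | data) = 1/100, P(r = 9 | data) = 0.
So P(green next | data) = Σ P(green next | H) P(H | data) = (2/7)(14/25) + (3/7)(7/20) + (6/7)(2/25) + (1)(1/100) = 68/175.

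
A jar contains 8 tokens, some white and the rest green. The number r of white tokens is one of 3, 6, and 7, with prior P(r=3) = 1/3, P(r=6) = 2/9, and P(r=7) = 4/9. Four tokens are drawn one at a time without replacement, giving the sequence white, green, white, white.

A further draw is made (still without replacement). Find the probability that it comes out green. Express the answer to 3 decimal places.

Compute the likelihood of the observed sequence for each case: P(data | r = 3) = (3/8)(5/7)(2/6)(1/5) = 1/56; P(data | r = 6) = (6/8)(2/7)(5/6)(4/5) = 1/7; P(data | r = 7) = (7/8)(1/7)(6/6)(5/5) = 1/8.
The prior-weighted likelihoods are 1/3 · 1/56 = 1/168, 2/9 · 1/7 = 2/63, 4/9 · 1/8 = 1/18; with total 47/504.
Normalising, the posterior is P(r = 3 | data) = 3/47, P(r = 6 | data) = 16/47, P(r = 7 | data) = 28/47.
Averaging over the posterior, P(green next | data) = (1)(3/47) + (1/4)(16/47) + (0)(28/47) = 7/47.

0.149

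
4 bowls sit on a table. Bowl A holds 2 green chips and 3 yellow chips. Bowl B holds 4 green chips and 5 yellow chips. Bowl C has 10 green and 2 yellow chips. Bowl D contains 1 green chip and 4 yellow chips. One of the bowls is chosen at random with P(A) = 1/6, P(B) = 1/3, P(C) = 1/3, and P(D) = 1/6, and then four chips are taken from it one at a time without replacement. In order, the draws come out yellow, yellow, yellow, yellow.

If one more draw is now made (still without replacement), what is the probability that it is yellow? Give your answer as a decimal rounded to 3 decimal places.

The likelihood of the observed sequence under each hypothesis: P(data | bowl A) = (3/5)(2/4)(1/3)(0/2) = 0; P(data | bowl B) = (5/9)(4/8)(3/7)(2/6) = 5/126; P(data | bowl C) = (2/12)(1/11)(0/10) = 0; P(data | bowl D) = (4/5)(3/4)(2/3)(1/2) = 1/5.
The prior-weighted likelihoods are 1/6 · 0 = 0, 1/3 · 5/126 = 5/378, 1/3 · 0 = 0, 1/6 · 1/5 = 1/30; summing to 44/945.
Normalising, the posterior is P(bowl A | data) = 0, P(bowl B | data) = 25/88, P(bowl C | data) = 0, P(bowl D | data) = 63/88.
The predictive probability is P(yellow next | data) = (1/5)(25/88) + (0)(63/88) = 5/88.

0.057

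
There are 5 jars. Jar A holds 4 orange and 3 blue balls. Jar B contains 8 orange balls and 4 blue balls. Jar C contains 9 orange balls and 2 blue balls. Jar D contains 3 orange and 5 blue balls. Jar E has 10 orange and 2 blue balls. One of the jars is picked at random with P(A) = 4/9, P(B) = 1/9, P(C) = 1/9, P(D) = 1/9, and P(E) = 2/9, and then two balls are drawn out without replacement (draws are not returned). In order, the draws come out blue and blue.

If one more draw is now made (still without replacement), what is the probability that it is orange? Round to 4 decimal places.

For each hypothesis, P(data | H) works out to: P(data | jar A) = (3/7)(2/6) = 0.14286; P(data | jar B) = (4/12)(3/11) = 0.090909; P(data | jar C) = (2/11)(1/10) = 0.018182; P(data | jar D) = (5/8)(4/7) = 0.35714; P(data | jar E) = (2/12)(1/11) = 0.015152.
Multiplying each by its prior: 4/9 · 0.14286 = 0.063492, 1/9 · 0.090909 = 0.010101, 1/9 · 0.018182 = 0.0020202, 1/9 · 0.35714 = 0.039683, 2/9 · 0.015152 = 0.003367; with total 0.11866.
Normalising, the posterior is P(jar A | data) = 0.53506, P(jar B | data) = 0.085124, P(jar C | data) = 0.017025, P(jar D | data) = 0.33441, P(jar E | data) = 0.028375.
So P(orange next | data) = Σ P(orange next | H) P(H | data) = (4/5)(0.53506) + (4/5)(0.085124) + (1)(0.017025) + (1/2)(0.33441) + (1)(0.028375) = 0.70876.

0.7088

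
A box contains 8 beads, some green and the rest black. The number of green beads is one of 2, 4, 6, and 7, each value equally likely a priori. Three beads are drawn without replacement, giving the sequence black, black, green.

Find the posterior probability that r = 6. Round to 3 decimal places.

0.100

For each hypothesis, P(data | H) works out to: P(data | r = 2) = (6/8)(5/7)(2/6) = 5/28; P(data | r = 4) = (4/8)(3/7)(4/6) = 1/7; P(data | r = 6) = (2/8)(1/7)(6/6) = 1/28; P(data | r = 7) = (1/8)(0/7) = 0.
The prior-weighted likelihoods are 1/4 · 5/28 = 5/112, 1/4 · 1/7 = 1/28, 1/4 · 1/28 = 1/112, 1/4 · 0 = 0; these sum to 5/56.
So P(r = 6 | data) = (1/112) / (5/56) = 1/10.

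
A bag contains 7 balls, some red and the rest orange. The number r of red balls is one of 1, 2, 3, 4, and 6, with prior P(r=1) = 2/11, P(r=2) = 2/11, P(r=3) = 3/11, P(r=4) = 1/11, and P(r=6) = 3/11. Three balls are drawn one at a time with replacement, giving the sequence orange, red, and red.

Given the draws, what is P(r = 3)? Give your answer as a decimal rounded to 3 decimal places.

0.342

Under each hypothesis, the probability of the observed sequence is: P(data | r = 1) = (6/7)(1/7)(1/7) = 0.017493; P(data | r = 2) = (5/7)(2/7)(2/7) = 0.058309; P(data | r = 3) = (4/7)(3/7)(3/7) = 0.10496; P(data | r = 4) = (3/7)(4/7)(4/7) = 0.13994; P(data | r = 6) = (1/7)(6/7)(6/7) = 0.10496.
Multiplying each by its prior: 2/11 · 0.017493 = 0.0031805, 2/11 · 0.058309 = 0.010602, 3/11 · 0.10496 = 0.028624, 1/11 · 0.13994 = 0.012722, 3/11 · 0.10496 = 0.028624; these sum to 0.083753.
Therefore the posterior P(r = 3 | data) = (0.028624) / (0.083753) = 0.34177.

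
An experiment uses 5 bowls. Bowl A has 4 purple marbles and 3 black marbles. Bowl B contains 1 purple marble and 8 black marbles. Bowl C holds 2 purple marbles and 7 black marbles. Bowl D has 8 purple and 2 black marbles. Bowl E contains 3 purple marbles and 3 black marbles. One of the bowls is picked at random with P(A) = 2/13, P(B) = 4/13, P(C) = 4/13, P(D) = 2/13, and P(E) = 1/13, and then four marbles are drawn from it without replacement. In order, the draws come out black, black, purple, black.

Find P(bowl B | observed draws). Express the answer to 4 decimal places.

0.4014

For each hypothesis, P(data | H) works out to: P(data | bowl A) = (3/7)(2/6)(4/5)(1/4) = 1/35; P(data | bowl B) = (8/9)(7/8)(1/7)(6/6) = 1/9; P(data | bowl C) = (7/9)(6/8)(2/7)(5/6) = 5/36; P(data | bowl D) = (2/10)(1/9)(8/8)(0/7) = 0; P(data | bowl E) = (3/6)(2/5)(3/4)(1/3) = 1/20.
Weighting by the prior gives 2/13 · 1/35 = 2/455, 4/13 · 1/9 = 4/117, 4/13 · 5/36 = 5/117, 2/13 · 0 = 0, 1/13 · 1/20 = 1/260; these sum to 31/364.
Hence P(bowl B | data) = (4/117) / (31/364) = 112/279.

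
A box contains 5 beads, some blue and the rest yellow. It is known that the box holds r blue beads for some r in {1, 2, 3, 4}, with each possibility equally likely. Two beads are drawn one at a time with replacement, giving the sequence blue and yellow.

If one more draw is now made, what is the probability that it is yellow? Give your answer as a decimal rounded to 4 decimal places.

0.5000

Compute the likelihood of the observed sequence for each case: P(data | r = 1) = (1/5)(4/5) = 4/25; P(data | r = 2) = (2/5)(3/5) = 6/25; P(data | r = 3) = (3/5)(2/5) = 6/25; P(data | r = 4) = (4/5)(1/5) = 4/25.
The prior-weighted likelihoods are 1/4 · 4/25 = 1/25, 1/4 · 6/25 = 3/50, 1/4 · 6/25 = 3/50, 1/4 · 4/25 = 1/25; summing to 1/5.
Dividing through by the total gives posterior P(r = 1 | data) = 1/5, P(r = 2 | data) = 3/10, P(r = 3 | data) = 3/10, P(r = 4 | data) = 1/5.
So P(yellow next | data) = Σ P(yellow next | H) P(H | data) = (4/5)(1/5) + (3/5)(3/10) + (2/5)(3/10) + (1/5)(1/5) = 1/2.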